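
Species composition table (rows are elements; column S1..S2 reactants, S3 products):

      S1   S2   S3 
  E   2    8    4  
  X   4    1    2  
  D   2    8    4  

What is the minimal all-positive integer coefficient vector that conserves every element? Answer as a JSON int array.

E: 2·2+2·8 = 20 | 5·4 = 20
X: 2·4+2·1 = 10 | 5·2 = 10
D: 2·2+2·8 = 20 | 5·4 = 20
gcd(2,2,5) = 1

Coefficients: [2, 2, 5]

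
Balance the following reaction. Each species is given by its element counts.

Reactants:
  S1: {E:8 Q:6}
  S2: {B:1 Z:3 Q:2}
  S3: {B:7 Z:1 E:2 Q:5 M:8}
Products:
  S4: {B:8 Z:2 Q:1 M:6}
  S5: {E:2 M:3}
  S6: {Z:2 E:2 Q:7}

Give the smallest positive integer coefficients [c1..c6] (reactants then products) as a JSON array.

Coefficients: [1, 6, 6, 6, 4, 6]

B: 1·0+6·1+6·7 = 48 | 6·8+4·0+6·0 = 48
Z: 1·0+6·3+6·1 = 24 | 6·2+4·0+6·2 = 24
E: 1·8+6·0+6·2 = 20 | 6·0+4·2+6·2 = 20
Q: 1·6+6·2+6·5 = 48 | 6·1+4·0+6·7 = 48
M: 1·0+6·0+6·8 = 48 | 6·6+4·3+6·0 = 48
gcd(1,6,6,6,4,6) = 1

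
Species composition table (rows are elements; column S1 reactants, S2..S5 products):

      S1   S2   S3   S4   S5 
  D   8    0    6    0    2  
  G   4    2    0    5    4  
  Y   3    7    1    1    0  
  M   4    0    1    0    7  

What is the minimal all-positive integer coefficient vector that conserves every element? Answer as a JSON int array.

D: 5·8 = 40 | 1·0+6·6+2·0+2·2 = 40
G: 5·4 = 20 | 1·2+6·0+2·5+2·4 = 20
Y: 5·3 = 15 | 1·7+6·1+2·1+2·0 = 15
M: 5·4 = 20 | 1·0+6·1+2·0+2·7 = 20
gcd(5,1,6,2,2) = 1

Coefficients: [5, 1, 6, 2, 2]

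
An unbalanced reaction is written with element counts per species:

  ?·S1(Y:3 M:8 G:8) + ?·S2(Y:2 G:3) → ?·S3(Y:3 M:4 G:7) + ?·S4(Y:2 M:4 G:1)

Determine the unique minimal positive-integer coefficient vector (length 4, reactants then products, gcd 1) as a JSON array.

Coefficients: [3, 4, 5, 1]

Y: 3·3+4·2 = 17 | 5·3+1·2 = 17
M: 3·8+4·0 = 24 | 5·4+1·4 = 24
G: 3·8+4·3 = 36 | 5·7+1·1 = 36
gcd(3,4,5,1) = 1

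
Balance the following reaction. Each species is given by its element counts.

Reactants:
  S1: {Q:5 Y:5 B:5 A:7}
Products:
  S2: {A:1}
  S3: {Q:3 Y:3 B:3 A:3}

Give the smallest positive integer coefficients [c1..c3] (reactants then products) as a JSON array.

Q: 3·5 = 15 | 6·0+5·3 = 15
Y: 3·5 = 15 | 6·0+5·3 = 15
B: 3·5 = 15 | 6·0+5·3 = 15
A: 3·7 = 21 | 6·1+5·3 = 21
gcd(3,6,5) = 1

Coefficients: [3, 6, 5]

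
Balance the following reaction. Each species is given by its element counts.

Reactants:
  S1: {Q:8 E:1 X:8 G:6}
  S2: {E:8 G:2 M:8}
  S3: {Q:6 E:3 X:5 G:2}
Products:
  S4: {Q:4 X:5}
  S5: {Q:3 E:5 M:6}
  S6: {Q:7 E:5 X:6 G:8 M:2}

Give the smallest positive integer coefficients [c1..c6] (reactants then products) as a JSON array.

Coefficients: [5, 2, 3, 5, 1, 5]

Q: 5·8+2·0+3·6 = 58 | 5·4+1·3+5·7 = 58
E: 5·1+2·8+3·3 = 30 | 5·0+1·5+5·5 = 30
X: 5·8+2·0+3·5 = 55 | 5·5+1·0+5·6 = 55
G: 5·6+2·2+3·2 = 40 | 5·0+1·0+5·8 = 40
M: 5·0+2·8+3·0 = 16 | 5·0+1·6+5·2 = 16
gcd(5,2,3,5,1,5) = 1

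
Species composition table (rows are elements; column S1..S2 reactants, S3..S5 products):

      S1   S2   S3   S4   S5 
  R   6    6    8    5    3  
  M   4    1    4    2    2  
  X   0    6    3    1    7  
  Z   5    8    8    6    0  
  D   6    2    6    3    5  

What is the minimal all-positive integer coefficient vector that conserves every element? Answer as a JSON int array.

R: 6·6+4·6 = 60 | 4·8+5·5+1·3 = 60
M: 6·4+4·1 = 28 | 4·4+5·2+1·2 = 28
X: 6·0+4·6 = 24 | 4·3+5·1+1·7 = 24
Z: 6·5+4·8 = 62 | 4·8+5·6+1·0 = 62
D: 6·6+4·2 = 44 | 4·6+5·3+1·5 = 44
gcd(6,4,4,5,1) = 1

Coefficients: [6, 4, 4, 5, 1]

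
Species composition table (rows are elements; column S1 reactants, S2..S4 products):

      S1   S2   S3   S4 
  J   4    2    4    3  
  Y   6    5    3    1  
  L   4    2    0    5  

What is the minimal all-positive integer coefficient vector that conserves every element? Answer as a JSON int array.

J: 5·4 = 20 | 5·2+1·4+2·3 = 20
Y: 5·6 = 30 | 5·5+1·3+2·1 = 30
L: 5·4 = 20 | 5·2+1·0+2·5 = 20
gcd(5,5,1,2) = 1

Coefficients: [5, 5, 1, 2]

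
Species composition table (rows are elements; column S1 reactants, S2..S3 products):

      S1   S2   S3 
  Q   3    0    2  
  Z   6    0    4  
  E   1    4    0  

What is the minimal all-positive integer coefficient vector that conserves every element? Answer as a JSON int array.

Coefficients: [4, 1, 6]

Q: 4·3 = 12 | 1·0+6·2 = 12
Z: 4·6 = 24 | 1·0+6·4 = 24
E: 4·1 = 4 | 1·4+6·0 = 4
gcd(4,1,6) = 1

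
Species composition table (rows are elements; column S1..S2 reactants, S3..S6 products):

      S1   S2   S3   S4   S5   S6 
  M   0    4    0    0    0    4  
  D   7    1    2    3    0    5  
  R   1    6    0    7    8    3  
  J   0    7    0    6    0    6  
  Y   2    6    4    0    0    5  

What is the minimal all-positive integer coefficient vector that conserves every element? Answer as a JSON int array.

M: 5·0+6·4 = 24 | 4·0+1·0+2·0+6·4 = 24
D: 5·7+6·1 = 41 | 4·2+1·3+2·0+6·5 = 41
R: 5·1+6·6 = 41 | 4·0+1·7+2·8+6·3 = 41
J: 5·0+6·7 = 42 | 4·0+1·6+2·0+6·6 = 42
Y: 5·2+6·6 = 46 | 4·4+1·0+2·0+6·5 = 46
gcd(5,6,4,1,2,6) = 1

Coefficients: [5, 6, 4, 1, 2, 6]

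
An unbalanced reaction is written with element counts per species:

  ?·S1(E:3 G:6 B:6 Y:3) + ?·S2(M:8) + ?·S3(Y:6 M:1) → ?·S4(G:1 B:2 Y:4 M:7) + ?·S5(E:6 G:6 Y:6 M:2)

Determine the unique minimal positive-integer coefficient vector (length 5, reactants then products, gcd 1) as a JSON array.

E: 2·3+5·0+4·0 = 6 | 6·0+1·6 = 6
G: 2·6+5·0+4·0 = 12 | 6·1+1·6 = 12
B: 2·6+5·0+4·0 = 12 | 6·2+1·0 = 12
Y: 2·3+5·0+4·6 = 30 | 6·4+1·6 = 30
M: 2·0+5·8+4·1 = 44 | 6·7+1·2 = 44
gcd(2,5,4,6,1) = 1

Coefficients: [2, 5, 4, 6, 1]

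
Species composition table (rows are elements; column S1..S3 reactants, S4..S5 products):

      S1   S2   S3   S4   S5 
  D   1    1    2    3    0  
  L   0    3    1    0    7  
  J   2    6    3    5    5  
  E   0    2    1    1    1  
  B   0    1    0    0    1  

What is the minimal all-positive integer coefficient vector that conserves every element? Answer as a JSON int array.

Coefficients: [6, 1, 4, 5, 1]

D: 6·1+1·1+4·2 = 15 | 5·3+1·0 = 15
L: 6·0+1·3+4·1 = 7 | 5·0+1·7 = 7
J: 6·2+1·6+4·3 = 30 | 5·5+1·5 = 30
E: 6·0+1·2+4·1 = 6 | 5·1+1·1 = 6
B: 6·0+1·1+4·0 = 1 | 5·0+1·1 = 1
gcd(6,1,4,5,1) = 1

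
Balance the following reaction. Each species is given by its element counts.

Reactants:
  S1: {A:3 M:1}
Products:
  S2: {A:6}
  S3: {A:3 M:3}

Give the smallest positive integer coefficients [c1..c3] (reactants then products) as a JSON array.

Coefficients: [3, 1, 1]

A: 3·3 = 9 | 1·6+1·3 = 9
M: 3·1 = 3 | 1·0+1·3 = 3
gcd(3,1,1) = 1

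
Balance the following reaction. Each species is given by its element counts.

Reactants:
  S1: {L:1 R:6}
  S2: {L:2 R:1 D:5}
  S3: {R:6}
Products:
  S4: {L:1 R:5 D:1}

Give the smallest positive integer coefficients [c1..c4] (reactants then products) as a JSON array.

Coefficients: [3, 1, 1, 5]

L: 3·1+1·2+1·0 = 5 | 5·1 = 5
R: 3·6+1·1+1·6 = 25 | 5·5 = 25
D: 3·0+1·5+1·0 = 5 | 5·1 = 5
gcd(3,1,1,5) = 1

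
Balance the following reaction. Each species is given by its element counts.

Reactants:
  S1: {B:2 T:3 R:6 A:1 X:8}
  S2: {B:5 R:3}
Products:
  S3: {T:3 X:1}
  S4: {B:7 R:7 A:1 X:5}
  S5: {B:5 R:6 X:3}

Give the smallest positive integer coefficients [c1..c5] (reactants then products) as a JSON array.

Coefficients: [3, 5, 3, 3, 2]

B: 3·2+5·5 = 31 | 3·0+3·7+2·5 = 31
T: 3·3+5·0 = 9 | 3·3+3·0+2·0 = 9
R: 3·6+5·3 = 33 | 3·0+3·7+2·6 = 33
A: 3·1+5·0 = 3 | 3·0+3·1+2·0 = 3
X: 3·8+5·0 = 24 | 3·1+3·5+2·3 = 24
gcd(3,5,3,3,2) = 1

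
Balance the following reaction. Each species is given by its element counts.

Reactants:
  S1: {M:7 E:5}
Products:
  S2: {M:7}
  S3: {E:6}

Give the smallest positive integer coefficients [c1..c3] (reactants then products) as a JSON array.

M: 6·7 = 42 | 6·7+5·0 = 42
E: 6·5 = 30 | 6·0+5·6 = 30
gcd(6,6,5) = 1

Coefficients: [6, 6, 5]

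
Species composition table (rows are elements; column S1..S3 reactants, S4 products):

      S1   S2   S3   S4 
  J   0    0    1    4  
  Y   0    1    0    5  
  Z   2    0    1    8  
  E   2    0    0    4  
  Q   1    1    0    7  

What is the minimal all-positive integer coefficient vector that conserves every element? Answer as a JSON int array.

Coefficients: [2, 5, 4, 1]

J: 2·0+5·0+4·1 = 4 | 1·4 = 4
Y: 2·0+5·1+4·0 = 5 | 1·5 = 5
Z: 2·2+5·0+4·1 = 8 | 1·8 = 8
E: 2·2+5·0+4·0 = 4 | 1·4 = 4
Q: 2·1+5·1+4·0 = 7 | 1·7 = 7
gcd(2,5,4,1) = 1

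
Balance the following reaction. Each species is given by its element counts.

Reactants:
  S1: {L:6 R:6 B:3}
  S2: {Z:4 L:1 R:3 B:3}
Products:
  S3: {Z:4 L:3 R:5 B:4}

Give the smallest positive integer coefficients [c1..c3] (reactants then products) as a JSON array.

Coefficients: [1, 3, 3]

Z: 1·0+3·4 = 12 | 3·4 = 12
L: 1·6+3·1 = 9 | 3·3 = 9
R: 1·6+3·3 = 15 | 3·5 = 15
B: 1·3+3·3 = 12 | 3·4 = 12
gcd(1,3,3) = 1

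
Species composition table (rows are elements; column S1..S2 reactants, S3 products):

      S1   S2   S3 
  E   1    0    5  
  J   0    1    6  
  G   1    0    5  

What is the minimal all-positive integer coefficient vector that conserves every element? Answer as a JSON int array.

Coefficients: [5, 6, 1]

E: 5·1+6·0 = 5 | 1·5 = 5
J: 5·0+6·1 = 6 | 1·6 = 6
G: 5·1+6·0 = 5 | 1·5 = 5
gcd(5,6,1) = 1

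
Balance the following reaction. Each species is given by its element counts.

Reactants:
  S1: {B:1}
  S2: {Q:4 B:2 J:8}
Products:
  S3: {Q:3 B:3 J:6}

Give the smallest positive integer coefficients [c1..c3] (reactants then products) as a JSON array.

Coefficients: [6, 3, 4]

Q: 6·0+3·4 = 12 | 4·3 = 12
B: 6·1+3·2 = 12 | 4·3 = 12
J: 6·0+3·8 = 24 | 4·6 = 24
gcd(6,3,4) = 1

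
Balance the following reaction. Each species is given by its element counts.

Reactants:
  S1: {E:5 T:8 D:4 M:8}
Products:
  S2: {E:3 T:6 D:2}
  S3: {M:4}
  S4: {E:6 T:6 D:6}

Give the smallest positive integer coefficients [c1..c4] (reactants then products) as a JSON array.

Coefficients: [3, 3, 6, 1]

E: 3·5 = 15 | 3·3+6·0+1·6 = 15
T: 3·8 = 24 | 3·6+6·0+1·6 = 24
D: 3·4 = 12 | 3·2+6·0+1·6 = 12
M: 3·8 = 24 | 3·0+6·4+1·0 = 24
gcd(3,3,6,1) = 1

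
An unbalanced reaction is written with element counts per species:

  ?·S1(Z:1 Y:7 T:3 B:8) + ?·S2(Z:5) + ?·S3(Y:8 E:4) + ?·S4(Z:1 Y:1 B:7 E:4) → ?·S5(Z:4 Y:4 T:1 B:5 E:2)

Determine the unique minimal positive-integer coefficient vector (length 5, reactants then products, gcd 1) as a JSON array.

Coefficients: [2, 4, 1, 2, 6]

Z: 2·1+4·5+1·0+2·1 = 24 | 6·4 = 24
Y: 2·7+4·0+1·8+2·1 = 24 | 6·4 = 24
T: 2·3+4·0+1·0+2·0 = 6 | 6·1 = 6
B: 2·8+4·0+1·0+2·7 = 30 | 6·5 = 30
E: 2·0+4·0+1·4+2·4 = 12 | 6·2 = 12
gcd(2,4,1,2,6) = 1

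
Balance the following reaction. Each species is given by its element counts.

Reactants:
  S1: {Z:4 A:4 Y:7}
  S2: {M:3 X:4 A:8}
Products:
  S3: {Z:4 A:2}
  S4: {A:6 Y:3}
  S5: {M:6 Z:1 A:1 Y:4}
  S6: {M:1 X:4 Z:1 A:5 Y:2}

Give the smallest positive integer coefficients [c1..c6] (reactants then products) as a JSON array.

M: 5·0+6·3 = 18 | 3·0+5·0+2·6+6·1 = 18
X: 5·0+6·4 = 24 | 3·0+5·0+2·0+6·4 = 24
Z: 5·4+6·0 = 20 | 3·4+5·0+2·1+6·1 = 20
A: 5·4+6·8 = 68 | 3·2+5·6+2·1+6·5 = 68
Y: 5·7+6·0 = 35 | 3·0+5·3+2·4+6·2 = 35
gcd(5,6,3,5,2,6) = 1

Coefficients: [5, 6, 3, 5, 2, 6]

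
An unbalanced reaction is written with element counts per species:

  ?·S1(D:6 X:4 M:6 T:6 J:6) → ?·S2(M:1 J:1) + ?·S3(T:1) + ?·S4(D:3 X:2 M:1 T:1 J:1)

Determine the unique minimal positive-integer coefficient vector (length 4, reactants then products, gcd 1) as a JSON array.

D: 1·6 = 6 | 4·0+4·0+2·3 = 6
X: 1·4 = 4 | 4·0+4·0+2·2 = 4
M: 1·6 = 6 | 4·1+4·0+2·1 = 6
T: 1·6 = 6 | 4·0+4·1+2·1 = 6
J: 1·6 = 6 | 4·1+4·0+2·1 = 6
gcd(1,4,4,2) = 1

Coefficients: [1, 4, 4, 2]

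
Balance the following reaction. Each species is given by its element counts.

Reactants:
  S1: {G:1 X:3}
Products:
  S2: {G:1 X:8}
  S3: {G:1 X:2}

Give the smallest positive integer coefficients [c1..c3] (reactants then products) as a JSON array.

G: 6·1 = 6 | 1·1+5·1 = 6
X: 6·3 = 18 | 1·8+5·2 = 18
gcd(6,1,5) = 1

Coefficients: [6, 1, 5]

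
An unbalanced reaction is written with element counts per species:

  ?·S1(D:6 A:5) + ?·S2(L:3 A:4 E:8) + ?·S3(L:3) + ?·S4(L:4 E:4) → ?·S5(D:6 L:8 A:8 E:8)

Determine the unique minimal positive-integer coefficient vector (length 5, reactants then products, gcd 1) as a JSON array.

D: 4·6+3·0+5·0+2·0 = 24 | 4·6 = 24
L: 4·0+3·3+5·3+2·4 = 32 | 4·8 = 32
A: 4·5+3·4+5·0+2·0 = 32 | 4·8 = 32
E: 4·0+3·8+5·0+2·4 = 32 | 4·8 = 32
gcd(4,3,5,2,4) = 1

Coefficients: [4, 3, 5, 2, 4]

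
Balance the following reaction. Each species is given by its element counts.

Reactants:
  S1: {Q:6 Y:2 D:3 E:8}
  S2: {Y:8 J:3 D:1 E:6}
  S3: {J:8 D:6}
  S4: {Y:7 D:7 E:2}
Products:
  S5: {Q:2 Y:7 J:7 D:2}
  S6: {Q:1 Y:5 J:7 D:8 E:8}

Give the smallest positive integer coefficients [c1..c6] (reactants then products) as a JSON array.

Coefficients: [2, 5, 6, 1, 3, 6]

Q: 2·6+5·0+6·0+1·0 = 12 | 3·2+6·1 = 12
Y: 2·2+5·8+6·0+1·7 = 51 | 3·7+6·5 = 51
J: 2·0+5·3+6·8+1·0 = 63 | 3·7+6·7 = 63
D: 2·3+5·1+6·6+1·7 = 54 | 3·2+6·8 = 54
E: 2·8+5·6+6·0+1·2 = 48 | 3·0+6·8 = 48
gcd(2,5,6,1,3,6) = 1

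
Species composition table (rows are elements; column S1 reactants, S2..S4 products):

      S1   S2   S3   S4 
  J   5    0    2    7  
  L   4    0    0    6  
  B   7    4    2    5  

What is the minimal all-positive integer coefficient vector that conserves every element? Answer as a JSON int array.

J: 6·5 = 30 | 5·0+1·2+4·7 = 30
L: 6·4 = 24 | 5·0+1·0+4·6 = 24
B: 6·7 = 42 | 5·4+1·2+4·5 = 42
gcd(6,5,1,4) = 1

Coefficients: [6, 5, 1, 4]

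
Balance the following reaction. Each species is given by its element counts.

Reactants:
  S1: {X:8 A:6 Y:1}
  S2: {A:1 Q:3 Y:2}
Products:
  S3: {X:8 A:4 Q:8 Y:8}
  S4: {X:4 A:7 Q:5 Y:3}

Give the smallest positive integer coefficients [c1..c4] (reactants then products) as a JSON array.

Coefficients: [2, 6, 1, 2]

X: 2·8+6·0 = 16 | 1·8+2·4 = 16
A: 2·6+6·1 = 18 | 1·4+2·7 = 18
Q: 2·0+6·3 = 18 | 1·8+2·5 = 18
Y: 2·1+6·2 = 14 | 1·8+2·3 = 14
gcd(2,6,1,2) = 1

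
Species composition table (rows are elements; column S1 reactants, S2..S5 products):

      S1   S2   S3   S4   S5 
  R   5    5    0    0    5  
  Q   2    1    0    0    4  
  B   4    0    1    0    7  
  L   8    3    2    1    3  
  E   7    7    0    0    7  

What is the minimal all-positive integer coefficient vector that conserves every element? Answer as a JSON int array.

R: 3·5 = 15 | 2·5+5·0+5·0+1·5 = 15
Q: 3·2 = 6 | 2·1+5·0+5·0+1·4 = 6
B: 3·4 = 12 | 2·0+5·1+5·0+1·7 = 12
L: 3·8 = 24 | 2·3+5·2+5·1+1·3 = 24
E: 3·7 = 21 | 2·7+5·0+5·0+1·7 = 21
gcd(3,2,5,5,1) = 1

Coefficients: [3, 2, 5, 5, 1]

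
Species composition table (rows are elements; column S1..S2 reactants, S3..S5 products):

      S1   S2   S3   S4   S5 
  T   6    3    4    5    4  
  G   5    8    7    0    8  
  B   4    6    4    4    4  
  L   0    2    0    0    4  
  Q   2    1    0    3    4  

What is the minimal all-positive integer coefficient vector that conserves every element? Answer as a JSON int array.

Coefficients: [4, 2, 4, 2, 1]

T: 4·6+2·3 = 30 | 4·4+2·5+1·4 = 30
G: 4·5+2·8 = 36 | 4·7+2·0+1·8 = 36
B: 4·4+2·6 = 28 | 4·4+2·4+1·4 = 28
L: 4·0+2·2 = 4 | 4·0+2·0+1·4 = 4
Q: 4·2+2·1 = 10 | 4·0+2·3+1·4 = 10
gcd(4,2,4,2,1) = 1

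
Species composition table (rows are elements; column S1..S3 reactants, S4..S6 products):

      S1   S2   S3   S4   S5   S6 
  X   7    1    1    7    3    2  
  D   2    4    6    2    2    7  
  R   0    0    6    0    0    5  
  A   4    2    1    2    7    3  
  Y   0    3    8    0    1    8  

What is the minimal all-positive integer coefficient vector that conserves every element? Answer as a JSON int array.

X: 6·7+3·1+5·1 = 50 | 5·7+1·3+6·2 = 50
D: 6·2+3·4+5·6 = 54 | 5·2+1·2+6·7 = 54
R: 6·0+3·0+5·6 = 30 | 5·0+1·0+6·5 = 30
A: 6·4+3·2+5·1 = 35 | 5·2+1·7+6·3 = 35
Y: 6·0+3·3+5·8 = 49 | 5·0+1·1+6·8 = 49
gcd(6,3,5,5,1,6) = 1

Coefficients: [6, 3, 5, 5, 1, 6]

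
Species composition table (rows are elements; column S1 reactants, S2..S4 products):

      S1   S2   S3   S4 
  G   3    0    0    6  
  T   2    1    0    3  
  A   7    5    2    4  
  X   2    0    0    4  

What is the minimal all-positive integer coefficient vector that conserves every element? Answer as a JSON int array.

G: 4·3 = 12 | 2·0+5·0+2·6 = 12
T: 4·2 = 8 | 2·1+5·0+2·3 = 8
A: 4·7 = 28 | 2·5+5·2+2·4 = 28
X: 4·2 = 8 | 2·0+5·0+2·4 = 8
gcd(4,2,5,2) = 1

Coefficients: [4, 2, 5, 2]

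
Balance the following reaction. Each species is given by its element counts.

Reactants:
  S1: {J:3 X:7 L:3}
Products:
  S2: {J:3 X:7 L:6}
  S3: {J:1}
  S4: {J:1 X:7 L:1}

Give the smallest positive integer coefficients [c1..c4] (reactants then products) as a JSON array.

Coefficients: [5, 2, 6, 3]

J: 5·3 = 15 | 2·3+6·1+3·1 = 15
X: 5·7 = 35 | 2·7+6·0+3·7 = 35
L: 5·3 = 15 | 2·6+6·0+3·1 = 15
gcd(5,2,6,3) = 1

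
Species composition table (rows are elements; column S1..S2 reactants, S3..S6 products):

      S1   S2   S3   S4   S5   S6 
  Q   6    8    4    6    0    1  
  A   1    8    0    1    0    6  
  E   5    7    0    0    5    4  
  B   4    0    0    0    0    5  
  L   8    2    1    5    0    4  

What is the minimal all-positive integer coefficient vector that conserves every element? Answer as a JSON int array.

Q: 5·6+3·8 = 54 | 5·4+5·6+6·0+4·1 = 54
A: 5·1+3·8 = 29 | 5·0+5·1+6·0+4·6 = 29
E: 5·5+3·7 = 46 | 5·0+5·0+6·5+4·4 = 46
B: 5·4+3·0 = 20 | 5·0+5·0+6·0+4·5 = 20
L: 5·8+3·2 = 46 | 5·1+5·5+6·0+4·4 = 46
gcd(5,3,5,5,6,4) = 1

Coefficients: [5, 3, 5, 5, 6, 4]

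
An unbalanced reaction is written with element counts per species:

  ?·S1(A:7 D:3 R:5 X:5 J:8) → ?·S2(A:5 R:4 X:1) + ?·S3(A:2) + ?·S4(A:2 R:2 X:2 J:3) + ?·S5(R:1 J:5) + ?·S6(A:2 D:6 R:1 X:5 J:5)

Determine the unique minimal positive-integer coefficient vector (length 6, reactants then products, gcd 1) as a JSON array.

A: 4·7 = 28 | 2·5+3·2+4·2+2·0+2·2 = 28
D: 4·3 = 12 | 2·0+3·0+4·0+2·0+2·6 = 12
R: 4·5 = 20 | 2·4+3·0+4·2+2·1+2·1 = 20
X: 4·5 = 20 | 2·1+3·0+4·2+2·0+2·5 = 20
J: 4·8 = 32 | 2·0+3·0+4·3+2·5+2·5 = 32
gcd(4,2,3,4,2,2) = 1

Coefficients: [4, 2, 3, 4, 2, 2]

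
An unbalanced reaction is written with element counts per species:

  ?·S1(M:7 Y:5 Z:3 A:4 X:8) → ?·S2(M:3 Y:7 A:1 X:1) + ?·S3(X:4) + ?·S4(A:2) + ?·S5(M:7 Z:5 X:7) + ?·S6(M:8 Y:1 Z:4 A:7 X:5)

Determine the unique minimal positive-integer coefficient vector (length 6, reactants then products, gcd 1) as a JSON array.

M: 6·7 = 42 | 4·3+5·0+3·0+2·7+2·8 = 42
Y: 6·5 = 30 | 4·7+5·0+3·0+2·0+2·1 = 30
Z: 6·3 = 18 | 4·0+5·0+3·0+2·5+2·4 = 18
A: 6·4 = 24 | 4·1+5·0+3·2+2·0+2·7 = 24
X: 6·8 = 48 | 4·1+5·4+3·0+2·7+2·5 = 48
gcd(6,4,5,3,2,2) = 1

Coefficients: [6, 4, 5, 3, 2, 2]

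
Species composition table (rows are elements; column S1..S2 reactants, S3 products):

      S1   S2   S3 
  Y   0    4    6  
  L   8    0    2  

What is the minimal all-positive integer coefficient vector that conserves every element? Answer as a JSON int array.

Coefficients: [1, 6, 4]

Y: 1·0+6·4 = 24 | 4·6 = 24
L: 1·8+6·0 = 8 | 4·2 = 8
gcd(1,6,4) = 1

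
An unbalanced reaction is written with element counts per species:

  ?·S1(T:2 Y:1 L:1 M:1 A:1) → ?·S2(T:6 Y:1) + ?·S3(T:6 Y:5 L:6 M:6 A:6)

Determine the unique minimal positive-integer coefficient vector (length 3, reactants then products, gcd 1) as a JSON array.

T: 6·2 = 12 | 1·6+1·6 = 12
Y: 6·1 = 6 | 1·1+1·5 = 6
L: 6·1 = 6 | 1·0+1·6 = 6
M: 6·1 = 6 | 1·0+1·6 = 6
A: 6·1 = 6 | 1·0+1·6 = 6
gcd(6,1,1) = 1

Coefficients: [6, 1, 1]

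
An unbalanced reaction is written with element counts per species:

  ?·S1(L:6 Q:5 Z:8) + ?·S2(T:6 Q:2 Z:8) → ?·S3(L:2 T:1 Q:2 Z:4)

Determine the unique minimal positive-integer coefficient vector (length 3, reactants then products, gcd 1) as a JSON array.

L: 2·6+1·0 = 12 | 6·2 = 12
T: 2·0+1·6 = 6 | 6·1 = 6
Q: 2·5+1·2 = 12 | 6·2 = 12
Z: 2·8+1·8 = 24 | 6·4 = 24
gcd(2,1,6) = 1

Coefficients: [2, 1, 6]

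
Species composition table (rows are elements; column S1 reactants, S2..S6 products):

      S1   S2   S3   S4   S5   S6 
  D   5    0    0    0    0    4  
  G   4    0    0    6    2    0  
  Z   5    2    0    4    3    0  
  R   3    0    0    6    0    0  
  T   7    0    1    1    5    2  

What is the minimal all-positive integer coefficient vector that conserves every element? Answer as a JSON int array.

D: 4·5 = 20 | 3·0+6·0+2·0+2·0+5·4 = 20
G: 4·4 = 16 | 3·0+6·0+2·6+2·2+5·0 = 16
Z: 4·5 = 20 | 3·2+6·0+2·4+2·3+5·0 = 20
R: 4·3 = 12 | 3·0+6·0+2·6+2·0+5·0 = 12
T: 4·7 = 28 | 3·0+6·1+2·1+2·5+5·2 = 28
gcd(4,3,6,2,2,5) = 1

Coefficients: [4, 3, 6, 2, 2, 5]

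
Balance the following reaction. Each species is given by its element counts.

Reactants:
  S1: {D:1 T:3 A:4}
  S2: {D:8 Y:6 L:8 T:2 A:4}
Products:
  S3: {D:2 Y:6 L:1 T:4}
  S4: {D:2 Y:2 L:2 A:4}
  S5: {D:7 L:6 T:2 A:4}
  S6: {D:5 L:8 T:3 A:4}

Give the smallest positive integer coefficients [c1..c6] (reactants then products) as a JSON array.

D: 5·1+6·8 = 53 | 4·2+6·2+4·7+1·5 = 53
Y: 5·0+6·6 = 36 | 4·6+6·2+4·0+1·0 = 36
L: 5·0+6·8 = 48 | 4·1+6·2+4·6+1·8 = 48
T: 5·3+6·2 = 27 | 4·4+6·0+4·2+1·3 = 27
A: 5·4+6·4 = 44 | 4·0+6·4+4·4+1·4 = 44
gcd(5,6,4,6,4,1) = 1

Coefficients: [5, 6, 4, 6, 4, 1]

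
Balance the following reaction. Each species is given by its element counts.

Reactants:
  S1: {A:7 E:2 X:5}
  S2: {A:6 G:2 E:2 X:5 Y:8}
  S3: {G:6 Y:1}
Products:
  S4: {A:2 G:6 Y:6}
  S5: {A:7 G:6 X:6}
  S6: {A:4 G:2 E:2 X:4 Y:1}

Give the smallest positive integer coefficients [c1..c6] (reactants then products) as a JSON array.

A: 3·7+3·6+6·0 = 39 | 4·2+1·7+6·4 = 39
G: 3·0+3·2+6·6 = 42 | 4·6+1·6+6·2 = 42
E: 3·2+3·2+6·0 = 12 | 4·0+1·0+6·2 = 12
X: 3·5+3·5+6·0 = 30 | 4·0+1·6+6·4 = 30
Y: 3·0+3·8+6·1 = 30 | 4·6+1·0+6·1 = 30
gcd(3,3,6,4,1,6) = 1

Coefficients: [3, 3, 6, 4, 1, 6]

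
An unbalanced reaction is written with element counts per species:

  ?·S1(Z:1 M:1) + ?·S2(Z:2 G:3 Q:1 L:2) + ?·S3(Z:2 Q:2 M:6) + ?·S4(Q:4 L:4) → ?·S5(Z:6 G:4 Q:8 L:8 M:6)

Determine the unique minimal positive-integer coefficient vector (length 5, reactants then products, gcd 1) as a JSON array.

Z: 6·1+4·2+2·2+4·0 = 18 | 3·6 = 18
G: 6·0+4·3+2·0+4·0 = 12 | 3·4 = 12
Q: 6·0+4·1+2·2+4·4 = 24 | 3·8 = 24
L: 6·0+4·2+2·0+4·4 = 24 | 3·8 = 24
M: 6·1+4·0+2·6+4·0 = 18 | 3·6 = 18
gcd(6,4,2,4,3) = 1

Coefficients: [6, 4, 2, 4, 3]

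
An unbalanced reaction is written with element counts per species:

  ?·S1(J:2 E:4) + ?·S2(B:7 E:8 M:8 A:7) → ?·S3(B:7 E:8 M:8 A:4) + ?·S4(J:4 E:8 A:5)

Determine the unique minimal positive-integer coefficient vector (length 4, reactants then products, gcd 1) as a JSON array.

B: 6·0+5·7 = 35 | 5·7+3·0 = 35
J: 6·2+5·0 = 12 | 5·0+3·4 = 12
E: 6·4+5·8 = 64 | 5·8+3·8 = 64
M: 6·0+5·8 = 40 | 5·8+3·0 = 40
A: 6·0+5·7 = 35 | 5·4+3·5 = 35
gcd(6,5,5,3) = 1

Coefficients: [6, 5, 5, 3]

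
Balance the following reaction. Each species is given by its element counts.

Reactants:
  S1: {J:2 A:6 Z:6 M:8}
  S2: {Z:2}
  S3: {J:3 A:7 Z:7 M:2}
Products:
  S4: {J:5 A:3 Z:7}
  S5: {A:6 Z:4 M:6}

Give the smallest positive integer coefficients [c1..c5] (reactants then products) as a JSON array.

Coefficients: [3, 1, 3, 3, 5]

J: 3·2+1·0+3·3 = 15 | 3·5+5·0 = 15
A: 3·6+1·0+3·7 = 39 | 3·3+5·6 = 39
Z: 3·6+1·2+3·7 = 41 | 3·7+5·4 = 41
M: 3·8+1·0+3·2 = 30 | 3·0+5·6 = 30
gcd(3,1,3,3,5) = 1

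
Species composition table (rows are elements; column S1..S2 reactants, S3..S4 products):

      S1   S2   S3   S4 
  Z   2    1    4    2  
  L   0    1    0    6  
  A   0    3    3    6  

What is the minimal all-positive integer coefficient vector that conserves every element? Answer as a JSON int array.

Coefficients: [6, 6, 4, 1]

Z: 6·2+6·1 = 18 | 4·4+1·2 = 18
L: 6·0+6·1 = 6 | 4·0+1·6 = 6
A: 6·0+6·3 = 18 | 4·3+1·6 = 18
gcd(6,6,4,1) = 1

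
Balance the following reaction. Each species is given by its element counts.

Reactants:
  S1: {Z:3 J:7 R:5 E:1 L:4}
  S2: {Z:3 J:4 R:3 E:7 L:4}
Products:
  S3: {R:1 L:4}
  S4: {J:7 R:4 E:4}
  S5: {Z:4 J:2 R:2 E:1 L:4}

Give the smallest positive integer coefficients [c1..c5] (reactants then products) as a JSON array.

Z: 5·3+3·3 = 24 | 2·0+5·0+6·4 = 24
J: 5·7+3·4 = 47 | 2·0+5·7+6·2 = 47
R: 5·5+3·3 = 34 | 2·1+5·4+6·2 = 34
E: 5·1+3·7 = 26 | 2·0+5·4+6·1 = 26
L: 5·4+3·4 = 32 | 2·4+5·0+6·4 = 32
gcd(5,3,2,5,6) = 1

Coefficients: [5, 3, 2, 5, 6]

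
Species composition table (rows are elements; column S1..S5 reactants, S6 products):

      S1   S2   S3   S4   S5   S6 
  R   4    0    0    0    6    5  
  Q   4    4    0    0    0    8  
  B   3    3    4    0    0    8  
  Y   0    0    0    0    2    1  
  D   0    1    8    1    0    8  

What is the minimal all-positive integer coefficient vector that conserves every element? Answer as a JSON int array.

R: 1·4+3·0+1·0+5·0+1·6 = 10 | 2·5 = 10
Q: 1·4+3·4+1·0+5·0+1·0 = 16 | 2·8 = 16
B: 1·3+3·3+1·4+5·0+1·0 = 16 | 2·8 = 16
Y: 1·0+3·0+1·0+5·0+1·2 = 2 | 2·1 = 2
D: 1·0+3·1+1·8+5·1+1·0 = 16 | 2·8 = 16
gcd(1,3,1,5,1,2) = 1

Coefficients: [1, 3, 1, 5, 1, 2]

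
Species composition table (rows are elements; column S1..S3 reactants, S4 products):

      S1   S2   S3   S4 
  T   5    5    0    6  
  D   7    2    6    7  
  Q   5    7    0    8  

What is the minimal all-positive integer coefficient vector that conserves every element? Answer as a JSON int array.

T: 1·5+5·5+3·0 = 30 | 5·6 = 30
D: 1·7+5·2+3·6 = 35 | 5·7 = 35
Q: 1·5+5·7+3·0 = 40 | 5·8 = 40
gcd(1,5,3,5) = 1

Coefficients: [1, 5, 3, 5]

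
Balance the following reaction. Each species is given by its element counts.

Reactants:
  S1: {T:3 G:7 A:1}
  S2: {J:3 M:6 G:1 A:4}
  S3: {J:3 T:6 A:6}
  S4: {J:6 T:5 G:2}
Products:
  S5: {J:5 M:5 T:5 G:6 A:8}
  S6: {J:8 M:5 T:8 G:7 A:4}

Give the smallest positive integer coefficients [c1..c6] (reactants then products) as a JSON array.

Coefficients: [4, 5, 2, 3, 3, 3]

J: 4·0+5·3+2·3+3·6 = 39 | 3·5+3·8 = 39
M: 4·0+5·6+2·0+3·0 = 30 | 3·5+3·5 = 30
T: 4·3+5·0+2·6+3·5 = 39 | 3·5+3·8 = 39
G: 4·7+5·1+2·0+3·2 = 39 | 3·6+3·7 = 39
A: 4·1+5·4+2·6+3·0 = 36 | 3·8+3·4 = 36
gcd(4,5,2,3,3,3) = 1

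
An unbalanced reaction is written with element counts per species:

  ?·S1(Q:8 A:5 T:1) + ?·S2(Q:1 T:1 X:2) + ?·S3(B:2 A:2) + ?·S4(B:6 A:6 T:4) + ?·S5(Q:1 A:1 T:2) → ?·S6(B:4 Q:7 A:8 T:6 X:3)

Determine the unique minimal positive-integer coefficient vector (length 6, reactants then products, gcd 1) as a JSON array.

Coefficients: [2, 6, 5, 1, 6, 4]

B: 2·0+6·0+5·2+1·6+6·0 = 16 | 4·4 = 16
Q: 2·8+6·1+5·0+1·0+6·1 = 28 | 4·7 = 28
A: 2·5+6·0+5·2+1·6+6·1 = 32 | 4·8 = 32
T: 2·1+6·1+5·0+1·4+6·2 = 24 | 4·6 = 24
X: 2·0+6·2+5·0+1·0+6·0 = 12 | 4·3 = 12
gcd(2,6,5,1,6,4) = 1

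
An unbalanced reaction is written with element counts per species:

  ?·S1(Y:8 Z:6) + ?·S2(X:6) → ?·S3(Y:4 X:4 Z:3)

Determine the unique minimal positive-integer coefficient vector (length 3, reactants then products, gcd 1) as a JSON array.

Y: 3·8+4·0 = 24 | 6·4 = 24
X: 3·0+4·6 = 24 | 6·4 = 24
Z: 3·6+4·0 = 18 | 6·3 = 18
gcd(3,4,6) = 1

Coefficients: [3, 4, 6]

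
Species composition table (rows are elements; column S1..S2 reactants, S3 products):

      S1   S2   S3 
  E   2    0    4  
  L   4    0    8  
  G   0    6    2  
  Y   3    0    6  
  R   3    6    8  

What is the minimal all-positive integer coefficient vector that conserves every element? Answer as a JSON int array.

E: 6·2+1·0 = 12 | 3·4 = 12
L: 6·4+1·0 = 24 | 3·8 = 24
G: 6·0+1·6 = 6 | 3·2 = 6
Y: 6·3+1·0 = 18 | 3·6 = 18
R: 6·3+1·6 = 24 | 3·8 = 24
gcd(6,1,3) = 1

Coefficients: [6, 1, 3]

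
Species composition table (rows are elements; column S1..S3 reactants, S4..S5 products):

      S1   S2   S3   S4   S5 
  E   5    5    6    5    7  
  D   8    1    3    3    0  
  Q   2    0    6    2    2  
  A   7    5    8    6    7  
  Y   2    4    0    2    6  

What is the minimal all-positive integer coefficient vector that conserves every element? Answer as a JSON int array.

Coefficients: [1, 4, 2, 6, 1]

E: 1·5+4·5+2·6 = 37 | 6·5+1·7 = 37
D: 1·8+4·1+2·3 = 18 | 6·3+1·0 = 18
Q: 1·2+4·0+2·6 = 14 | 6·2+1·2 = 14
A: 1·7+4·5+2·8 = 43 | 6·6+1·7 = 43
Y: 1·2+4·4+2·0 = 18 | 6·2+1·6 = 18
gcd(1,4,2,6,1) = 1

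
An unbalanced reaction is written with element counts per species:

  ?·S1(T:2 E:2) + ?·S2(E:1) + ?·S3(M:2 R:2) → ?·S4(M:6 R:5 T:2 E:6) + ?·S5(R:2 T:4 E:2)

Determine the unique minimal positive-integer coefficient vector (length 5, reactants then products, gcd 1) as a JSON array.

Coefficients: [4, 6, 6, 2, 1]

M: 4·0+6·0+6·2 = 12 | 2·6+1·0 = 12
R: 4·0+6·0+6·2 = 12 | 2·5+1·2 = 12
T: 4·2+6·0+6·0 = 8 | 2·2+1·4 = 8
E: 4·2+6·1+6·0 = 14 | 2·6+1·2 = 14
gcd(4,6,6,2,1) = 1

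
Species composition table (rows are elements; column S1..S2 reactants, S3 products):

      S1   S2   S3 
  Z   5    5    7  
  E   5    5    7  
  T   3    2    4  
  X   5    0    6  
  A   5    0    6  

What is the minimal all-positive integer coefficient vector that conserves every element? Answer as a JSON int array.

Z: 6·5+1·5 = 35 | 5·7 = 35
E: 6·5+1·5 = 35 | 5·7 = 35
T: 6·3+1·2 = 20 | 5·4 = 20
X: 6·5+1·0 = 30 | 5·6 = 30
A: 6·5+1·0 = 30 | 5·6 = 30
gcd(6,1,5) = 1

Coefficients: [6, 1, 5]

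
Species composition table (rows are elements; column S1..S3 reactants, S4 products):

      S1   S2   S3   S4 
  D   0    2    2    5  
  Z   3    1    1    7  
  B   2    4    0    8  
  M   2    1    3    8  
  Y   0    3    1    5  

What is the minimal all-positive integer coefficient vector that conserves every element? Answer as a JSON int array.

Coefficients: [6, 5, 5, 4]

D: 6·0+5·2+5·2 = 20 | 4·5 = 20
Z: 6·3+5·1+5·1 = 28 | 4·7 = 28
B: 6·2+5·4+5·0 = 32 | 4·8 = 32
M: 6·2+5·1+5·3 = 32 | 4·8 = 32
Y: 6·0+5·3+5·1 = 20 | 4·5 = 20
gcd(6,5,5,4) = 1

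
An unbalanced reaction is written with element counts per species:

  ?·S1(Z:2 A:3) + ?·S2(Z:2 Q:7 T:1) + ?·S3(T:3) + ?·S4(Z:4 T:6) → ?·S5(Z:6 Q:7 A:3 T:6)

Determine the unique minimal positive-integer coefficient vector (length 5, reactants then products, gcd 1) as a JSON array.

Z: 6·2+6·2+4·0+3·4 = 36 | 6·6 = 36
Q: 6·0+6·7+4·0+3·0 = 42 | 6·7 = 42
A: 6·3+6·0+4·0+3·0 = 18 | 6·3 = 18
T: 6·0+6·1+4·3+3·6 = 36 | 6·6 = 36
gcd(6,6,4,3,6) = 1

Coefficients: [6, 6, 4, 3, 6]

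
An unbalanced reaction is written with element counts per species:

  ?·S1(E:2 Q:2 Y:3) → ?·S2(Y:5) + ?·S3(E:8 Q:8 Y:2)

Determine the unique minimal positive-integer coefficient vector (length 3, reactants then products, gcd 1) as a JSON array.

E: 4·2 = 8 | 2·0+1·8 = 8
Q: 4·2 = 8 | 2·0+1·8 = 8
Y: 4·3 = 12 | 2·5+1·2 = 12
gcd(4,2,1) = 1

Coefficients: [4, 2, 1]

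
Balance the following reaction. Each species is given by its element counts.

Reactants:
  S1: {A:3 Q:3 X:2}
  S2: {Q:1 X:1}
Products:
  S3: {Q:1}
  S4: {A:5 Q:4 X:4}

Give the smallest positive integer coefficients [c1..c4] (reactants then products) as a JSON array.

A: 5·3+2·0 = 15 | 5·0+3·5 = 15
Q: 5·3+2·1 = 17 | 5·1+3·4 = 17
X: 5·2+2·1 = 12 | 5·0+3·4 = 12
gcd(5,2,5,3) = 1

Coefficients: [5, 2, 5, 3]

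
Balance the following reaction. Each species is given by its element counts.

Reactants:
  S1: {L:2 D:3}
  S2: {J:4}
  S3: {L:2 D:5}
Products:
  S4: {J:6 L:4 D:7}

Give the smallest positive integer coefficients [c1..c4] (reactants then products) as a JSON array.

Coefficients: [3, 3, 1, 2]

J: 3·0+3·4+1·0 = 12 | 2·6 = 12
L: 3·2+3·0+1·2 = 8 | 2·4 = 8
D: 3·3+3·0+1·5 = 14 | 2·7 = 14
gcd(3,3,1,2) = 1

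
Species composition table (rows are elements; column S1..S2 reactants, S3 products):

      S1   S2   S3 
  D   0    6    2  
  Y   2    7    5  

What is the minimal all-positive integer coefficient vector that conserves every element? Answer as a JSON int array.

D: 4·0+1·6 = 6 | 3·2 = 6
Y: 4·2+1·7 = 15 | 3·5 = 15
gcd(4,1,3) = 1

Coefficients: [4, 1, 3]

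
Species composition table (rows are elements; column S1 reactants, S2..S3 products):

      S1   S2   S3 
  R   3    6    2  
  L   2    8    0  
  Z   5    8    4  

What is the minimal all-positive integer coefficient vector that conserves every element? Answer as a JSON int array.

R: 4·3 = 12 | 1·6+3·2 = 12
L: 4·2 = 8 | 1·8+3·0 = 8
Z: 4·5 = 20 | 1·8+3·4 = 20
gcd(4,1,3) = 1

Coefficients: [4, 1, 3]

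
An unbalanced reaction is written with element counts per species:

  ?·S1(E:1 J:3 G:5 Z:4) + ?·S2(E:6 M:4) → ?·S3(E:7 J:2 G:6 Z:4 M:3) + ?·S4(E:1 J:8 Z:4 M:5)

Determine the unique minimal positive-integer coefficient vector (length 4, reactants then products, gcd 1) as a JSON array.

Coefficients: [6, 5, 5, 1]

E: 6·1+5·6 = 36 | 5·7+1·1 = 36
J: 6·3+5·0 = 18 | 5·2+1·8 = 18
G: 6·5+5·0 = 30 | 5·6+1·0 = 30
Z: 6·4+5·0 = 24 | 5·4+1·4 = 24
M: 6·0+5·4 = 20 | 5·3+1·5 = 20
gcd(6,5,5,1) = 1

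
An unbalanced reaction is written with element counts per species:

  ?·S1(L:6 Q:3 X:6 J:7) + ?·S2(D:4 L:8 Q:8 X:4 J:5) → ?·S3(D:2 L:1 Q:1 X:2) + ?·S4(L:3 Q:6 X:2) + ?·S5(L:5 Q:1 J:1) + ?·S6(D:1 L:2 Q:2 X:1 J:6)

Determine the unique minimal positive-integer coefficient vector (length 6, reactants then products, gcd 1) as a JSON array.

Coefficients: [1, 4, 6, 3, 3, 4]

D: 1·0+4·4 = 16 | 6·2+3·0+3·0+4·1 = 16
L: 1·6+4·8 = 38 | 6·1+3·3+3·5+4·2 = 38
Q: 1·3+4·8 = 35 | 6·1+3·6+3·1+4·2 = 35
X: 1·6+4·4 = 22 | 6·2+3·2+3·0+4·1 = 22
J: 1·7+4·5 = 27 | 6·0+3·0+3·1+4·6 = 27
gcd(1,4,6,3,3,4) = 1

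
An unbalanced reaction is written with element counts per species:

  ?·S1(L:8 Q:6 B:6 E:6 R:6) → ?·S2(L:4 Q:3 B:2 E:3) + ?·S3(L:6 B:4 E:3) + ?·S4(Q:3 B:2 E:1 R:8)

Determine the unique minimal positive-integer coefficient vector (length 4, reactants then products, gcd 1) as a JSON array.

Coefficients: [4, 5, 2, 3]

L: 4·8 = 32 | 5·4+2·6+3·0 = 32
Q: 4·6 = 24 | 5·3+2·0+3·3 = 24
B: 4·6 = 24 | 5·2+2·4+3·2 = 24
E: 4·6 = 24 | 5·3+2·3+3·1 = 24
R: 4·6 = 24 | 5·0+2·0+3·8 = 24
gcd(4,5,2,3) = 1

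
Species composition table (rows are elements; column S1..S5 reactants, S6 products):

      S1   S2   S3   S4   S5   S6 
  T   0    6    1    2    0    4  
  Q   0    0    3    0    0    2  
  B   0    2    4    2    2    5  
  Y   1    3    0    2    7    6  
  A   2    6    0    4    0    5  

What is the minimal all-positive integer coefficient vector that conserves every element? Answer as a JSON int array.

T: 4·0+3·6+4·1+1·2+3·0 = 24 | 6·4 = 24
Q: 4·0+3·0+4·3+1·0+3·0 = 12 | 6·2 = 12
B: 4·0+3·2+4·4+1·2+3·2 = 30 | 6·5 = 30
Y: 4·1+3·3+4·0+1·2+3·7 = 36 | 6·6 = 36
A: 4·2+3·6+4·0+1·4+3·0 = 30 | 6·5 = 30
gcd(4,3,4,1,3,6) = 1

Coefficients: [4, 3, 4, 1, 3, 6]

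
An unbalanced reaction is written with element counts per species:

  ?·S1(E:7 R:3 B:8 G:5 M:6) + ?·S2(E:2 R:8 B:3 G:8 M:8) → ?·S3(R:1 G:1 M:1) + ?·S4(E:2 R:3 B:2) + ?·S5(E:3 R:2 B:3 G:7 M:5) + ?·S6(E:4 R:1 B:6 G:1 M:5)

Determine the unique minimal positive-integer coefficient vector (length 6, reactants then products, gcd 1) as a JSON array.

E: 4·7+2·2 = 32 | 5·0+4·2+4·3+3·4 = 32
R: 4·3+2·8 = 28 | 5·1+4·3+4·2+3·1 = 28
B: 4·8+2·3 = 38 | 5·0+4·2+4·3+3·6 = 38
G: 4·5+2·8 = 36 | 5·1+4·0+4·7+3·1 = 36
M: 4·6+2·8 = 40 | 5·1+4·0+4·5+3·5 = 40
gcd(4,2,5,4,4,3) = 1

Coefficients: [4, 2, 5, 4, 4, 3]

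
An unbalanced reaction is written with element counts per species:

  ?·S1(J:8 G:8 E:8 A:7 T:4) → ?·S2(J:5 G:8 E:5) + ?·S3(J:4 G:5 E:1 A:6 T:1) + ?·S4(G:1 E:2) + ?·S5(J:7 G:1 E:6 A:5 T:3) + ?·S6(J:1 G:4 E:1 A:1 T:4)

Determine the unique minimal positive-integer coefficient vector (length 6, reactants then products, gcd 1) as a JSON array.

Coefficients: [5, 1, 3, 6, 3, 2]

J: 5·8 = 40 | 1·5+3·4+6·0+3·7+2·1 = 40
G: 5·8 = 40 | 1·8+3·5+6·1+3·1+2·4 = 40
E: 5·8 = 40 | 1·5+3·1+6·2+3·6+2·1 = 40
A: 5·7 = 35 | 1·0+3·6+6·0+3·5+2·1 = 35
T: 5·4 = 20 | 1·0+3·1+6·0+3·3+2·4 = 20
gcd(5,1,3,6,3,2) = 1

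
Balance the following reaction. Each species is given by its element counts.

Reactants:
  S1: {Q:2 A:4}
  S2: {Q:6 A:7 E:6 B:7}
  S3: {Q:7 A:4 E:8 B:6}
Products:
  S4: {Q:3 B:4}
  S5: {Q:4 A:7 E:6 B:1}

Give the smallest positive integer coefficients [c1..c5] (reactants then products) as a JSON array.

Q: 4·2+1·6+3·7 = 35 | 5·3+5·4 = 35
A: 4·4+1·7+3·4 = 35 | 5·0+5·7 = 35
E: 4·0+1·6+3·8 = 30 | 5·0+5·6 = 30
B: 4·0+1·7+3·6 = 25 | 5·4+5·1 = 25
gcd(4,1,3,5,5) = 1

Coefficients: [4, 1, 3, 5, 5]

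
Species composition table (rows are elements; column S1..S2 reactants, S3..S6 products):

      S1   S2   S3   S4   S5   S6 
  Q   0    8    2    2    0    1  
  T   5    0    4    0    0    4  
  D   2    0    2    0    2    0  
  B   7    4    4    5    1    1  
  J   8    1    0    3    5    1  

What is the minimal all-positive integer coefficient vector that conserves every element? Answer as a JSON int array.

Q: 4·0+2·8 = 16 | 1·2+5·2+3·0+4·1 = 16
T: 4·5+2·0 = 20 | 1·4+5·0+3·0+4·4 = 20
D: 4·2+2·0 = 8 | 1·2+5·0+3·2+4·0 = 8
B: 4·7+2·4 = 36 | 1·4+5·5+3·1+4·1 = 36
J: 4·8+2·1 = 34 | 1·0+5·3+3·5+4·1 = 34
gcd(4,2,1,5,3,4) = 1

Coefficients: [4, 2, 1, 5, 3, 4]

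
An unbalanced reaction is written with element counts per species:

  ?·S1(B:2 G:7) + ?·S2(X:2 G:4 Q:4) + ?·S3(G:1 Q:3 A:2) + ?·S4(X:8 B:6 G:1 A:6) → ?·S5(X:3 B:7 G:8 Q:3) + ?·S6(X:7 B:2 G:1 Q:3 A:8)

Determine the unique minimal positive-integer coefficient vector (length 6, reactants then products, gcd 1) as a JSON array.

X: 2·0+3·2+6·0+6·8 = 54 | 4·3+6·7 = 54
B: 2·2+3·0+6·0+6·6 = 40 | 4·7+6·2 = 40
G: 2·7+3·4+6·1+6·1 = 38 | 4·8+6·1 = 38
Q: 2·0+3·4+6·3+6·0 = 30 | 4·3+6·3 = 30
A: 2·0+3·0+6·2+6·6 = 48 | 4·0+6·8 = 48
gcd(2,3,6,6,4,6) = 1

Coefficients: [2, 3, 6, 6, 4, 6]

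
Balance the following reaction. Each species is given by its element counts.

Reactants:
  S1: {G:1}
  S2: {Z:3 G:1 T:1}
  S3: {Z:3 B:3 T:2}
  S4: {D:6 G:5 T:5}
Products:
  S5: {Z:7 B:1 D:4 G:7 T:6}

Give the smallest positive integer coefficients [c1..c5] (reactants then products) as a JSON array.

Z: 5·0+6·3+1·3+2·0 = 21 | 3·7 = 21
B: 5·0+6·0+1·3+2·0 = 3 | 3·1 = 3
D: 5·0+6·0+1·0+2·6 = 12 | 3·4 = 12
G: 5·1+6·1+1·0+2·5 = 21 | 3·7 = 21
T: 5·0+6·1+1·2+2·5 = 18 | 3·6 = 18
gcd(5,6,1,2,3) = 1

Coefficients: [5, 6, 1, 2, 3]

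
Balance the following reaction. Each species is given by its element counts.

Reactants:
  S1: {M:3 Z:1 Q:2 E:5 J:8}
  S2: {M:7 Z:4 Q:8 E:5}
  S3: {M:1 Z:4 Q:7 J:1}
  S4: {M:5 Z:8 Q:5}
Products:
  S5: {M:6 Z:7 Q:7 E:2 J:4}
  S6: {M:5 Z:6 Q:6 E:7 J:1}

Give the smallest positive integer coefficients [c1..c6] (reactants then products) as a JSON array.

M: 2·3+1·7+1·1+3·5 = 29 | 4·6+1·5 = 29
Z: 2·1+1·4+1·4+3·8 = 34 | 4·7+1·6 = 34
Q: 2·2+1·8+1·7+3·5 = 34 | 4·7+1·6 = 34
E: 2·5+1·5+1·0+3·0 = 15 | 4·2+1·7 = 15
J: 2·8+1·0+1·1+3·0 = 17 | 4·4+1·1 = 17
gcd(2,1,1,3,4,1) = 1

Coefficients: [2, 1, 1, 3, 4, 1]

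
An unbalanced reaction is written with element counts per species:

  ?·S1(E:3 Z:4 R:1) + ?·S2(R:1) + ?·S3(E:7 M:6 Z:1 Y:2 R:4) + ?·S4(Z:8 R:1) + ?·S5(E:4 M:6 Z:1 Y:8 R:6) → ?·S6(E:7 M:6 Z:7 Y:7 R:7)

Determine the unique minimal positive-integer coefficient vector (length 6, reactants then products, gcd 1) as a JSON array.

Coefficients: [5, 1, 1, 2, 5, 6]

E: 5·3+1·0+1·7+2·0+5·4 = 42 | 6·7 = 42
M: 5·0+1·0+1·6+2·0+5·6 = 36 | 6·6 = 36
Z: 5·4+1·0+1·1+2·8+5·1 = 42 | 6·7 = 42
Y: 5·0+1·0+1·2+2·0+5·8 = 42 | 6·7 = 42
R: 5·1+1·1+1·4+2·1+5·6 = 42 | 6·7 = 42
gcd(5,1,1,2,5,6) = 1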